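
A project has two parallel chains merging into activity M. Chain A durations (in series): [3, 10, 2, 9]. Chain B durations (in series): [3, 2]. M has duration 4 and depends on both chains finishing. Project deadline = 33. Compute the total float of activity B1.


Forward pass: ES(B1) = sum of predecessors on chain B = 0
EF = ES + duration = 0 + 3 = 3
Backward pass: LF(M) = deadline = 33; LS(M) = 33 - 4 = 29
LF(B1) = LS(M) - sum(successors on chain B) = 29 - 2 = 27
LS = LF - duration = 27 - 3 = 24
Total float = LS - ES = 24 - 0 = 24

24


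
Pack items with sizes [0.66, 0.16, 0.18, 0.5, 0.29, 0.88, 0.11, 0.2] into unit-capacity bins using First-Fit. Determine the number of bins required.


Place items sequentially using First-Fit:
  Item 0.66 -> new Bin 1
  Item 0.16 -> Bin 1 (now 0.82)
  Item 0.18 -> Bin 1 (now 1.0)
  Item 0.5 -> new Bin 2
  Item 0.29 -> Bin 2 (now 0.79)
  Item 0.88 -> new Bin 3
  Item 0.11 -> Bin 2 (now 0.9)
  Item 0.2 -> new Bin 4
Total bins used = 4

4


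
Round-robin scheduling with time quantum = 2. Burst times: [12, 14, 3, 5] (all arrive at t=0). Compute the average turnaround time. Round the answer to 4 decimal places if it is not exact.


Time quantum = 2
Execution trace:
  J1 runs 2 units, time = 2
  J2 runs 2 units, time = 4
  J3 runs 2 units, time = 6
  J4 runs 2 units, time = 8
  J1 runs 2 units, time = 10
  J2 runs 2 units, time = 12
  J3 runs 1 units, time = 13
  J4 runs 2 units, time = 15
  J1 runs 2 units, time = 17
  J2 runs 2 units, time = 19
  J4 runs 1 units, time = 20
  J1 runs 2 units, time = 22
  J2 runs 2 units, time = 24
  J1 runs 2 units, time = 26
  J2 runs 2 units, time = 28
  J1 runs 2 units, time = 30
  J2 runs 2 units, time = 32
  J2 runs 2 units, time = 34
Finish times: [30, 34, 13, 20]
Average turnaround = 97/4 = 24.25

24.25


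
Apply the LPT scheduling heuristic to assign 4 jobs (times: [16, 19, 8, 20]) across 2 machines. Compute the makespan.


Sort jobs in decreasing order (LPT): [20, 19, 16, 8]
Assign each job to the least loaded machine:
  Machine 1: jobs [20, 8], load = 28
  Machine 2: jobs [19, 16], load = 35
Makespan = max load = 35

35


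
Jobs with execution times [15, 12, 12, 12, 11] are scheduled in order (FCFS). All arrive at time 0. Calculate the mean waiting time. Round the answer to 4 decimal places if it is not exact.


FCFS order (as given): [15, 12, 12, 12, 11]
Waiting times:
  Job 1: wait = 0
  Job 2: wait = 15
  Job 3: wait = 27
  Job 4: wait = 39
  Job 5: wait = 51
Sum of waiting times = 132
Average waiting time = 132/5 = 26.4

26.4


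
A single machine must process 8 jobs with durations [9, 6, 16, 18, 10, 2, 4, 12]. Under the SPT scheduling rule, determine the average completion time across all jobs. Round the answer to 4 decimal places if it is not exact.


Sort jobs by processing time (SPT order): [2, 4, 6, 9, 10, 12, 16, 18]
Compute completion times sequentially:
  Job 1: processing = 2, completes at 2
  Job 2: processing = 4, completes at 6
  Job 3: processing = 6, completes at 12
  Job 4: processing = 9, completes at 21
  Job 5: processing = 10, completes at 31
  Job 6: processing = 12, completes at 43
  Job 7: processing = 16, completes at 59
  Job 8: processing = 18, completes at 77
Sum of completion times = 251
Average completion time = 251/8 = 31.375

31.375


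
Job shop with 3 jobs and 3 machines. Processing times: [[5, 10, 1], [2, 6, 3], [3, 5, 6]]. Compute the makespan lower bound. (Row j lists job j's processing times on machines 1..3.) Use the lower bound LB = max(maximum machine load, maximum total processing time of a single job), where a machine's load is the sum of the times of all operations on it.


Machine loads:
  Machine 1: 5 + 2 + 3 = 10
  Machine 2: 10 + 6 + 5 = 21
  Machine 3: 1 + 3 + 6 = 10
Max machine load = 21
Job totals:
  Job 1: 16
  Job 2: 11
  Job 3: 14
Max job total = 16
Lower bound = max(21, 16) = 21

21


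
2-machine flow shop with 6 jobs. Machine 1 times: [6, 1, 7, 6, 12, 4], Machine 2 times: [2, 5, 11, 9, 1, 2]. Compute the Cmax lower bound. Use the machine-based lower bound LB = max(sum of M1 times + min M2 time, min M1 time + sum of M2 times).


LB1 = sum(M1 times) + min(M2 times) = 36 + 1 = 37
LB2 = min(M1 times) + sum(M2 times) = 1 + 30 = 31
Lower bound = max(LB1, LB2) = max(37, 31) = 37

37


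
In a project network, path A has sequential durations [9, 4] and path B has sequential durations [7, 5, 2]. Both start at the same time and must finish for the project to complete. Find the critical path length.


Path A total = 9 + 4 = 13
Path B total = 7 + 5 + 2 = 14
Critical path = longest path = max(13, 14) = 14

14


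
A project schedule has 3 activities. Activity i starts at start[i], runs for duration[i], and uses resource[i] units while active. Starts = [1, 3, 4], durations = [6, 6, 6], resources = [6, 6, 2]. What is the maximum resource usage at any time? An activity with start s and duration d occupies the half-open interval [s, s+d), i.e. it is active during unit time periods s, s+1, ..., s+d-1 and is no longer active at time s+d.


Each activity i is active on [start_i, start_i + duration_i).
Compute total resource usage per time slot:
  t=0: active resources = [], total = 0
  t=1: active resources = [6], total = 6
  t=2: active resources = [6], total = 6
  t=3: active resources = [6, 6], total = 12
  t=4: active resources = [6, 6, 2], total = 14
  t=5: active resources = [6, 6, 2], total = 14
  t=6: active resources = [6, 6, 2], total = 14
  t=7: active resources = [6, 2], total = 8
  t=8: active resources = [6, 2], total = 8
  t=9: active resources = [2], total = 2
Peak resource demand = 14

14


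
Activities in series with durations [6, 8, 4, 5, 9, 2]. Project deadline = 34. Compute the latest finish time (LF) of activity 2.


LF(activity 2) = deadline - sum of successor durations
Successors: activities 3 through 6 with durations [4, 5, 9, 2]
Sum of successor durations = 20
LF = 34 - 20 = 14

14


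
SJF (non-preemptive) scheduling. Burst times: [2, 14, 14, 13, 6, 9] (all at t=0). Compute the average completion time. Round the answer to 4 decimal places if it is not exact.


SJF order (ascending): [2, 6, 9, 13, 14, 14]
Completion times:
  Job 1: burst=2, C=2
  Job 2: burst=6, C=8
  Job 3: burst=9, C=17
  Job 4: burst=13, C=30
  Job 5: burst=14, C=44
  Job 6: burst=14, C=58
Average completion = 159/6 = 26.5

26.5


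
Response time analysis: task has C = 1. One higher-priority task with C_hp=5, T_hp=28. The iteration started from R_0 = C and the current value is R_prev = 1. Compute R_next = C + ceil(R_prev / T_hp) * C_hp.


R_next = C + ceil(R_prev / T_hp) * C_hp
ceil(1 / 28) = ceil(0.0357) = 1
Interference = 1 * 5 = 5
R_next = 1 + 5 = 6

6


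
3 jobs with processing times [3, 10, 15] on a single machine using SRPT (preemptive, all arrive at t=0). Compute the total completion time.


Since all jobs arrive at t=0, SRPT equals SPT ordering.
SPT order: [3, 10, 15]
Completion times:
  Job 1: p=3, C=3
  Job 2: p=10, C=13
  Job 3: p=15, C=28
Total completion time = 3 + 13 + 28 = 44

44


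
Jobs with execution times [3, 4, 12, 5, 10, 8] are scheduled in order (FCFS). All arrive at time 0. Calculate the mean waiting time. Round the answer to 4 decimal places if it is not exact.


FCFS order (as given): [3, 4, 12, 5, 10, 8]
Waiting times:
  Job 1: wait = 0
  Job 2: wait = 3
  Job 3: wait = 7
  Job 4: wait = 19
  Job 5: wait = 24
  Job 6: wait = 34
Sum of waiting times = 87
Average waiting time = 87/6 = 14.5

14.5


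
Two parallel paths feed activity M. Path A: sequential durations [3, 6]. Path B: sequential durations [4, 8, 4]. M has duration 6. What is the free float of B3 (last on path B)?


ES(B3) = sum of predecessors on chain B = 12
EF(B3) = ES + duration = 12 + 4 = 16
Successor of B3 is M. ES(M) = max(sum(A), sum(B)) = max(9, 16) = 16
Free float = ES(successor) - EF(current) = 16 - 16 = 0

0


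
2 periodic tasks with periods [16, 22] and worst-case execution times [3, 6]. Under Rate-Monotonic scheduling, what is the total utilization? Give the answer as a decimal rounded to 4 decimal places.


Compute individual utilizations (exact fractions):
  Task 1: C/T = 3/16 (approx. 0.1875)
  Task 2: C/T = 6/22 = 3/11 (approx. 0.2727)
Total utilization U = 3/16 + 3/11 = 81/176
Rounded to 4 decimal places: U = 0.4602
RM (Liu & Layland) bound for 2 tasks = 0.828427; compare with U = 81/176 (approx. 0.460227)
U <= bound, so schedulable by RM sufficient condition.

0.4602


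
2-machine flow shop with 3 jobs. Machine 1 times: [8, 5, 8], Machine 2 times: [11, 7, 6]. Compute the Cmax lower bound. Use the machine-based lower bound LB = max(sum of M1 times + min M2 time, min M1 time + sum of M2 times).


LB1 = sum(M1 times) + min(M2 times) = 21 + 6 = 27
LB2 = min(M1 times) + sum(M2 times) = 5 + 24 = 29
Lower bound = max(LB1, LB2) = max(27, 29) = 29

29


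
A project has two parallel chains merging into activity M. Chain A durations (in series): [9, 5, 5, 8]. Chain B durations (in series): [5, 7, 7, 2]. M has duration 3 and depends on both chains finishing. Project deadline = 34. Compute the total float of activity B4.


Forward pass: ES(B4) = sum of predecessors on chain B = 19
EF = ES + duration = 19 + 2 = 21
Backward pass: LF(M) = deadline = 34; LS(M) = 34 - 3 = 31
LF(B4) = LS(M) - sum(successors on chain B) = 31 - 0 = 31
LS = LF - duration = 31 - 2 = 29
Total float = LS - ES = 29 - 19 = 10

10


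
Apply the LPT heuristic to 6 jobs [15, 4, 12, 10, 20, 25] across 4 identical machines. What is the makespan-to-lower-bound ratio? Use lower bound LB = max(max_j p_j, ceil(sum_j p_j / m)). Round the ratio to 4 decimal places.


LPT order: [25, 20, 15, 12, 10, 4]
Machine loads after assignment: [25, 20, 19, 22]
LPT makespan = 25
Lower bound = max(max_job, ceil(total/4)) = max(25, 22) = 25
Ratio = 25 / 25 = 1.0

1.0


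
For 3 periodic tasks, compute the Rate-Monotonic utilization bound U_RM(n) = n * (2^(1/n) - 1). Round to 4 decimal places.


Compute 2^(1/3) = 1.2599210499
Subtract 1: 1.2599210499 - 1 = 0.2599210499
Multiply by n: 3 * 0.2599210499 = 0.7797631497
Round to 4 dp: 0.7798

0.7798


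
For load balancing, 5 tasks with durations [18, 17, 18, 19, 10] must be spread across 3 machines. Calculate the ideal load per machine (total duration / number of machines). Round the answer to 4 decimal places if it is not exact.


Total processing time = 18 + 17 + 18 + 19 + 10 = 82
Number of machines = 3
Ideal balanced load = 82 / 3 = 27.3333

27.3333


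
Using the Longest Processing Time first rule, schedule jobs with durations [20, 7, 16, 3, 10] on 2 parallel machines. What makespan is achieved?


Sort jobs in decreasing order (LPT): [20, 16, 10, 7, 3]
Assign each job to the least loaded machine:
  Machine 1: jobs [20, 7], load = 27
  Machine 2: jobs [16, 10, 3], load = 29
Makespan = max load = 29

29


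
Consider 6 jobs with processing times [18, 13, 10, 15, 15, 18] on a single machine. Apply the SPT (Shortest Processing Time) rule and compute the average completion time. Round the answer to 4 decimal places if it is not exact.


Sort jobs by processing time (SPT order): [10, 13, 15, 15, 18, 18]
Compute completion times sequentially:
  Job 1: processing = 10, completes at 10
  Job 2: processing = 13, completes at 23
  Job 3: processing = 15, completes at 38
  Job 4: processing = 15, completes at 53
  Job 5: processing = 18, completes at 71
  Job 6: processing = 18, completes at 89
Sum of completion times = 284
Average completion time = 284/6 = 47.3333

47.3333


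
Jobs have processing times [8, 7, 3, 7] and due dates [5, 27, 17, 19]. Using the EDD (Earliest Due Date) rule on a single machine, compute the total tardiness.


Sort by due date (EDD order): [(8, 5), (3, 17), (7, 19), (7, 27)]
Compute completion times and tardiness:
  Job 1: p=8, d=5, C=8, tardiness=max(0,8-5)=3
  Job 2: p=3, d=17, C=11, tardiness=max(0,11-17)=0
  Job 3: p=7, d=19, C=18, tardiness=max(0,18-19)=0
  Job 4: p=7, d=27, C=25, tardiness=max(0,25-27)=0
Total tardiness = 3

3


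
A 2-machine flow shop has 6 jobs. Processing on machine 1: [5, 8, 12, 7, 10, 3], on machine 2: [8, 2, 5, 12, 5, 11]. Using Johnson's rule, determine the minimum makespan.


Apply Johnson's rule:
  Group 1 (a <= b): [(6, 3, 11), (1, 5, 8), (4, 7, 12)]
  Group 2 (a > b): [(3, 12, 5), (5, 10, 5), (2, 8, 2)]
Optimal job order: [6, 1, 4, 3, 5, 2]
Schedule:
  Job 6: M1 done at 3, M2 done at 14
  Job 1: M1 done at 8, M2 done at 22
  Job 4: M1 done at 15, M2 done at 34
  Job 3: M1 done at 27, M2 done at 39
  Job 5: M1 done at 37, M2 done at 44
  Job 2: M1 done at 45, M2 done at 47
Makespan = 47

47


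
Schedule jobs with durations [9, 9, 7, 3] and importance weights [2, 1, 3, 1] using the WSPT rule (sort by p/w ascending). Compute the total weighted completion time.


Compute p/w ratios and sort ascending (WSPT): [(7, 3), (3, 1), (9, 2), (9, 1)]
Compute weighted completion times:
  Job (p=7,w=3): C=7, w*C=3*7=21
  Job (p=3,w=1): C=10, w*C=1*10=10
  Job (p=9,w=2): C=19, w*C=2*19=38
  Job (p=9,w=1): C=28, w*C=1*28=28
Total weighted completion time = 97

97


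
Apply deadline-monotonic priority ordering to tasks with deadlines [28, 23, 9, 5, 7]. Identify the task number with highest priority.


Sort tasks by relative deadline (ascending):
  Task 4: deadline = 5
  Task 5: deadline = 7
  Task 3: deadline = 9
  Task 2: deadline = 23
  Task 1: deadline = 28
Priority order (highest first): [4, 5, 3, 2, 1]
Highest priority task = 4

4


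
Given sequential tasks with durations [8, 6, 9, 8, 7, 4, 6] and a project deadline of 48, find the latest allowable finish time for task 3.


LF(activity 3) = deadline - sum of successor durations
Successors: activities 4 through 7 with durations [8, 7, 4, 6]
Sum of successor durations = 25
LF = 48 - 25 = 23

23


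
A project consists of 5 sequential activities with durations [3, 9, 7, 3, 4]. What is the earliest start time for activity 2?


Activity 2 starts after activities 1 through 1 complete.
Predecessor durations: [3]
ES = 3 = 3

3


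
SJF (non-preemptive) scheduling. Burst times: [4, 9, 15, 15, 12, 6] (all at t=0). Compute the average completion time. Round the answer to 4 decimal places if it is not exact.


SJF order (ascending): [4, 6, 9, 12, 15, 15]
Completion times:
  Job 1: burst=4, C=4
  Job 2: burst=6, C=10
  Job 3: burst=9, C=19
  Job 4: burst=12, C=31
  Job 5: burst=15, C=46
  Job 6: burst=15, C=61
Average completion = 171/6 = 28.5

28.5


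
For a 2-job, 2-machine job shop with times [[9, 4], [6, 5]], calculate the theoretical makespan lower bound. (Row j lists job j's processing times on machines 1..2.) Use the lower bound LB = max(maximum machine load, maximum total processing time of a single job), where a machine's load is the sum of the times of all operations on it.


Machine loads:
  Machine 1: 9 + 6 = 15
  Machine 2: 4 + 5 = 9
Max machine load = 15
Job totals:
  Job 1: 13
  Job 2: 11
Max job total = 13
Lower bound = max(15, 13) = 15

15


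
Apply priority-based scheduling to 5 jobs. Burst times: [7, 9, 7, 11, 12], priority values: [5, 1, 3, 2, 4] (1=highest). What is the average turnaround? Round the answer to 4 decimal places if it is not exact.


Sort by priority (ascending = highest first):
Order: [(1, 9), (2, 11), (3, 7), (4, 12), (5, 7)]
Completion times:
  Priority 1, burst=9, C=9
  Priority 2, burst=11, C=20
  Priority 3, burst=7, C=27
  Priority 4, burst=12, C=39
  Priority 5, burst=7, C=46
Average turnaround = 141/5 = 28.2

28.2


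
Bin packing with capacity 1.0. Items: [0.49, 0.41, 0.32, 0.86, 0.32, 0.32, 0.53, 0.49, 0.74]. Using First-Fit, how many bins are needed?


Place items sequentially using First-Fit:
  Item 0.49 -> new Bin 1
  Item 0.41 -> Bin 1 (now 0.9)
  Item 0.32 -> new Bin 2
  Item 0.86 -> new Bin 3
  Item 0.32 -> Bin 2 (now 0.64)
  Item 0.32 -> Bin 2 (now 0.96)
  Item 0.53 -> new Bin 4
  Item 0.49 -> new Bin 5
  Item 0.74 -> new Bin 6
Total bins used = 6

6


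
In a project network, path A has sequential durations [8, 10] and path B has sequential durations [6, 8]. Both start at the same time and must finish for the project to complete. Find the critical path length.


Path A total = 8 + 10 = 18
Path B total = 6 + 8 = 14
Critical path = longest path = max(18, 14) = 18

18


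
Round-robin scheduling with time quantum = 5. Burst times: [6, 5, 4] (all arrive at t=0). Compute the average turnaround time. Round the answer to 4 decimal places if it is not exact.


Time quantum = 5
Execution trace:
  J1 runs 5 units, time = 5
  J2 runs 5 units, time = 10
  J3 runs 4 units, time = 14
  J1 runs 1 units, time = 15
Finish times: [15, 10, 14]
Average turnaround = 39/3 = 13.0

13.0


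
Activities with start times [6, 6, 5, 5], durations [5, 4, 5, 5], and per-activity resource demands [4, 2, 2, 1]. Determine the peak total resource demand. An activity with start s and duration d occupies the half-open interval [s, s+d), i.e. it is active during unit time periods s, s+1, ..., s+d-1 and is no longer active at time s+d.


Each activity i is active on [start_i, start_i + duration_i).
Compute total resource usage per time slot:
  t=0: active resources = [], total = 0
  t=1: active resources = [], total = 0
  t=2: active resources = [], total = 0
  t=3: active resources = [], total = 0
  t=4: active resources = [], total = 0
  t=5: active resources = [2, 1], total = 3
  t=6: active resources = [4, 2, 2, 1], total = 9
  t=7: active resources = [4, 2, 2, 1], total = 9
  t=8: active resources = [4, 2, 2, 1], total = 9
  t=9: active resources = [4, 2, 2, 1], total = 9
  t=10: active resources = [4], total = 4
Peak resource demand = 9

9


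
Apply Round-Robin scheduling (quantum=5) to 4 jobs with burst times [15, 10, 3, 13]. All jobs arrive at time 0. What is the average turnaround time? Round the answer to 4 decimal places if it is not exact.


Time quantum = 5
Execution trace:
  J1 runs 5 units, time = 5
  J2 runs 5 units, time = 10
  J3 runs 3 units, time = 13
  J4 runs 5 units, time = 18
  J1 runs 5 units, time = 23
  J2 runs 5 units, time = 28
  J4 runs 5 units, time = 33
  J1 runs 5 units, time = 38
  J4 runs 3 units, time = 41
Finish times: [38, 28, 13, 41]
Average turnaround = 120/4 = 30.0

30.0


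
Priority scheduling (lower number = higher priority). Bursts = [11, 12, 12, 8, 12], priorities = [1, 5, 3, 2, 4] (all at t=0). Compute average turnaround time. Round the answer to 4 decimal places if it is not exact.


Sort by priority (ascending = highest first):
Order: [(1, 11), (2, 8), (3, 12), (4, 12), (5, 12)]
Completion times:
  Priority 1, burst=11, C=11
  Priority 2, burst=8, C=19
  Priority 3, burst=12, C=31
  Priority 4, burst=12, C=43
  Priority 5, burst=12, C=55
Average turnaround = 159/5 = 31.8

31.8


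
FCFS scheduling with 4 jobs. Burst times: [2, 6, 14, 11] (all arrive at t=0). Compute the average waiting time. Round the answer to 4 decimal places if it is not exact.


FCFS order (as given): [2, 6, 14, 11]
Waiting times:
  Job 1: wait = 0
  Job 2: wait = 2
  Job 3: wait = 8
  Job 4: wait = 22
Sum of waiting times = 32
Average waiting time = 32/4 = 8.0

8.0


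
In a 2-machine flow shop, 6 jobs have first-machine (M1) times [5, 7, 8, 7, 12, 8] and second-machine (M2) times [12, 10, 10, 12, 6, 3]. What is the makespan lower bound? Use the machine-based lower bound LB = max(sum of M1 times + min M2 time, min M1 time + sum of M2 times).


LB1 = sum(M1 times) + min(M2 times) = 47 + 3 = 50
LB2 = min(M1 times) + sum(M2 times) = 5 + 53 = 58
Lower bound = max(LB1, LB2) = max(50, 58) = 58

58


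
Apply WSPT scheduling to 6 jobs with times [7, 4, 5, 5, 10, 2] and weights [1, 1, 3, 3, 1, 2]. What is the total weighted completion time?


Compute p/w ratios and sort ascending (WSPT): [(2, 2), (5, 3), (5, 3), (4, 1), (7, 1), (10, 1)]
Compute weighted completion times:
  Job (p=2,w=2): C=2, w*C=2*2=4
  Job (p=5,w=3): C=7, w*C=3*7=21
  Job (p=5,w=3): C=12, w*C=3*12=36
  Job (p=4,w=1): C=16, w*C=1*16=16
  Job (p=7,w=1): C=23, w*C=1*23=23
  Job (p=10,w=1): C=33, w*C=1*33=33
Total weighted completion time = 133

133


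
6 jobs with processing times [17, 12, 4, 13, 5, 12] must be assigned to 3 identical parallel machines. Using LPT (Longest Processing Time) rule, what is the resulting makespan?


Sort jobs in decreasing order (LPT): [17, 13, 12, 12, 5, 4]
Assign each job to the least loaded machine:
  Machine 1: jobs [17, 4], load = 21
  Machine 2: jobs [13, 5], load = 18
  Machine 3: jobs [12, 12], load = 24
Makespan = max load = 24

24


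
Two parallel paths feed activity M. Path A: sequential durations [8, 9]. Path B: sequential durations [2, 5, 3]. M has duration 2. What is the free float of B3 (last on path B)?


ES(B3) = sum of predecessors on chain B = 7
EF(B3) = ES + duration = 7 + 3 = 10
Successor of B3 is M. ES(M) = max(sum(A), sum(B)) = max(17, 10) = 17
Free float = ES(successor) - EF(current) = 17 - 10 = 7

7


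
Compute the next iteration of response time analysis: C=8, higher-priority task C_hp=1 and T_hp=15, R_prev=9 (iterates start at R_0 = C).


R_next = C + ceil(R_prev / T_hp) * C_hp
ceil(9 / 15) = ceil(0.6) = 1
Interference = 1 * 1 = 1
R_next = 8 + 1 = 9
R_next = R_prev, so the iteration has converged (response time = 9).

9


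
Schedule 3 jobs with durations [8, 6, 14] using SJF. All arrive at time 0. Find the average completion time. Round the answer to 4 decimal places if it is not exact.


SJF order (ascending): [6, 8, 14]
Completion times:
  Job 1: burst=6, C=6
  Job 2: burst=8, C=14
  Job 3: burst=14, C=28
Average completion = 48/3 = 16.0

16.0


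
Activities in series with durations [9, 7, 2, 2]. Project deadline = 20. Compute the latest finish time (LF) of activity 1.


LF(activity 1) = deadline - sum of successor durations
Successors: activities 2 through 4 with durations [7, 2, 2]
Sum of successor durations = 11
LF = 20 - 11 = 9

9


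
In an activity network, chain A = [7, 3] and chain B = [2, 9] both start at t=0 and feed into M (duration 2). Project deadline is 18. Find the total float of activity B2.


Forward pass: ES(B2) = sum of predecessors on chain B = 2
EF = ES + duration = 2 + 9 = 11
Backward pass: LF(M) = deadline = 18; LS(M) = 18 - 2 = 16
LF(B2) = LS(M) - sum(successors on chain B) = 16 - 0 = 16
LS = LF - duration = 16 - 9 = 7
Total float = LS - ES = 7 - 2 = 5

5


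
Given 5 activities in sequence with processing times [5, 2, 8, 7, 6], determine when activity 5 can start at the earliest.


Activity 5 starts after activities 1 through 4 complete.
Predecessor durations: [5, 2, 8, 7]
ES = 5 + 2 + 8 + 7 = 22

22


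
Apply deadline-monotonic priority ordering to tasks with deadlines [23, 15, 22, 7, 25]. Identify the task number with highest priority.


Sort tasks by relative deadline (ascending):
  Task 4: deadline = 7
  Task 2: deadline = 15
  Task 3: deadline = 22
  Task 1: deadline = 23
  Task 5: deadline = 25
Priority order (highest first): [4, 2, 3, 1, 5]
Highest priority task = 4

4


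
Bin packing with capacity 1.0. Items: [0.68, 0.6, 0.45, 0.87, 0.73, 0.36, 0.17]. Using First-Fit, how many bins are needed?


Place items sequentially using First-Fit:
  Item 0.68 -> new Bin 1
  Item 0.6 -> new Bin 2
  Item 0.45 -> new Bin 3
  Item 0.87 -> new Bin 4
  Item 0.73 -> new Bin 5
  Item 0.36 -> Bin 2 (now 0.96)
  Item 0.17 -> Bin 1 (now 0.85)
Total bins used = 5

5


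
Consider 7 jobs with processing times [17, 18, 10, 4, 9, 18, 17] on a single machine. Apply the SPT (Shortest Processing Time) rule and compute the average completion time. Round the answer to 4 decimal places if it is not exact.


Sort jobs by processing time (SPT order): [4, 9, 10, 17, 17, 18, 18]
Compute completion times sequentially:
  Job 1: processing = 4, completes at 4
  Job 2: processing = 9, completes at 13
  Job 3: processing = 10, completes at 23
  Job 4: processing = 17, completes at 40
  Job 5: processing = 17, completes at 57
  Job 6: processing = 18, completes at 75
  Job 7: processing = 18, completes at 93
Sum of completion times = 305
Average completion time = 305/7 = 43.5714

43.5714


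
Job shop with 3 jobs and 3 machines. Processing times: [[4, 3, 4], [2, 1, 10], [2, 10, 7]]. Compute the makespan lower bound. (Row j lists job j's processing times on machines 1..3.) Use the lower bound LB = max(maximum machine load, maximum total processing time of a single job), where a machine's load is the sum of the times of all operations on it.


Machine loads:
  Machine 1: 4 + 2 + 2 = 8
  Machine 2: 3 + 1 + 10 = 14
  Machine 3: 4 + 10 + 7 = 21
Max machine load = 21
Job totals:
  Job 1: 11
  Job 2: 13
  Job 3: 19
Max job total = 19
Lower bound = max(21, 19) = 21

21


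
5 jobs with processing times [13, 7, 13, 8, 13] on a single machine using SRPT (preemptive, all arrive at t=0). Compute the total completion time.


Since all jobs arrive at t=0, SRPT equals SPT ordering.
SPT order: [7, 8, 13, 13, 13]
Completion times:
  Job 1: p=7, C=7
  Job 2: p=8, C=15
  Job 3: p=13, C=28
  Job 4: p=13, C=41
  Job 5: p=13, C=54
Total completion time = 7 + 15 + 28 + 41 + 54 = 145

145


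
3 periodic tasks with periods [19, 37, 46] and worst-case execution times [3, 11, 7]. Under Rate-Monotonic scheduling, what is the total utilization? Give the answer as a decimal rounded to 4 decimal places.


Compute individual utilizations (exact fractions):
  Task 1: C/T = 3/19 (approx. 0.1579)
  Task 2: C/T = 11/37 (approx. 0.2973)
  Task 3: C/T = 7/46 (approx. 0.1522)
Total utilization U = 3/19 + 11/37 + 7/46 = 19641/32338
Rounded to 4 decimal places: U = 0.6074
RM (Liu & Layland) bound for 3 tasks = 0.779763; compare with U = 19641/32338 (approx. 0.607366)
U <= bound, so schedulable by RM sufficient condition.

0.6074


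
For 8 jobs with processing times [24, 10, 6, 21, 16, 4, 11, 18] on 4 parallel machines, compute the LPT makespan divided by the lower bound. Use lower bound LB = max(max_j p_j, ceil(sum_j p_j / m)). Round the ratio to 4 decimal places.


LPT order: [24, 21, 18, 16, 11, 10, 6, 4]
Machine loads after assignment: [28, 27, 28, 27]
LPT makespan = 28
Lower bound = max(max_job, ceil(total/4)) = max(24, 28) = 28
Ratio = 28 / 28 = 1.0

1.0


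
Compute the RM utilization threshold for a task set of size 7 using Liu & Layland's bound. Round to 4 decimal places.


Compute 2^(1/7) = 1.1040895137
Subtract 1: 1.1040895137 - 1 = 0.1040895137
Multiply by n: 7 * 0.1040895137 = 0.7286265959
Round to 4 dp: 0.7286

0.7286


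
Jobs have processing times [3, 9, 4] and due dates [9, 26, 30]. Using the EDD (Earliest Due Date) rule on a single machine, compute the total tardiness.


Sort by due date (EDD order): [(3, 9), (9, 26), (4, 30)]
Compute completion times and tardiness:
  Job 1: p=3, d=9, C=3, tardiness=max(0,3-9)=0
  Job 2: p=9, d=26, C=12, tardiness=max(0,12-26)=0
  Job 3: p=4, d=30, C=16, tardiness=max(0,16-30)=0
Total tardiness = 0

0


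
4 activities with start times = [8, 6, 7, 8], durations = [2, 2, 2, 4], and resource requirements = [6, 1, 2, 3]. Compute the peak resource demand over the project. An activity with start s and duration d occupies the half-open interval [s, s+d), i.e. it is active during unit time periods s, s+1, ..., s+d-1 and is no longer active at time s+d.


Each activity i is active on [start_i, start_i + duration_i).
Compute total resource usage per time slot:
  t=0: active resources = [], total = 0
  t=1: active resources = [], total = 0
  t=2: active resources = [], total = 0
  t=3: active resources = [], total = 0
  t=4: active resources = [], total = 0
  t=5: active resources = [], total = 0
  t=6: active resources = [1], total = 1
  t=7: active resources = [1, 2], total = 3
  t=8: active resources = [6, 2, 3], total = 11
  t=9: active resources = [6, 3], total = 9
  t=10: active resources = [3], total = 3
  t=11: active resources = [3], total = 3
Peak resource demand = 11

11


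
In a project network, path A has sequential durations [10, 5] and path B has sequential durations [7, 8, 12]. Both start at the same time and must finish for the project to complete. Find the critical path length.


Path A total = 10 + 5 = 15
Path B total = 7 + 8 + 12 = 27
Critical path = longest path = max(15, 27) = 27

27


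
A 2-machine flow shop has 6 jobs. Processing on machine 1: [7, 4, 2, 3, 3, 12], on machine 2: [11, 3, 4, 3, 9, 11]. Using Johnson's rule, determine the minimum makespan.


Apply Johnson's rule:
  Group 1 (a <= b): [(3, 2, 4), (4, 3, 3), (5, 3, 9), (1, 7, 11)]
  Group 2 (a > b): [(6, 12, 11), (2, 4, 3)]
Optimal job order: [3, 4, 5, 1, 6, 2]
Schedule:
  Job 3: M1 done at 2, M2 done at 6
  Job 4: M1 done at 5, M2 done at 9
  Job 5: M1 done at 8, M2 done at 18
  Job 1: M1 done at 15, M2 done at 29
  Job 6: M1 done at 27, M2 done at 40
  Job 2: M1 done at 31, M2 done at 43
Makespan = 43

43


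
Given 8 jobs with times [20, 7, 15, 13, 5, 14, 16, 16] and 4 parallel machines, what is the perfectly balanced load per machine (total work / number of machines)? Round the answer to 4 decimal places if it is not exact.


Total processing time = 20 + 7 + 15 + 13 + 5 + 14 + 16 + 16 = 106
Number of machines = 4
Ideal balanced load = 106 / 4 = 26.5

26.5


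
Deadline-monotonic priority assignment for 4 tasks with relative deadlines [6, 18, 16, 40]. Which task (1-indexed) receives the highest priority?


Sort tasks by relative deadline (ascending):
  Task 1: deadline = 6
  Task 3: deadline = 16
  Task 2: deadline = 18
  Task 4: deadline = 40
Priority order (highest first): [1, 3, 2, 4]
Highest priority task = 1

1


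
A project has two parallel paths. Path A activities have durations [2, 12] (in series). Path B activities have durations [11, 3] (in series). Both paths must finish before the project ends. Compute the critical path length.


Path A total = 2 + 12 = 14
Path B total = 11 + 3 = 14
Critical path = longest path = max(14, 14) = 14

14


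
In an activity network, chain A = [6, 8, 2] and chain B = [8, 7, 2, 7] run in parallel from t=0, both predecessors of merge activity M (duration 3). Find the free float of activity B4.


ES(B4) = sum of predecessors on chain B = 17
EF(B4) = ES + duration = 17 + 7 = 24
Successor of B4 is M. ES(M) = max(sum(A), sum(B)) = max(16, 24) = 24
Free float = ES(successor) - EF(current) = 24 - 24 = 0

0


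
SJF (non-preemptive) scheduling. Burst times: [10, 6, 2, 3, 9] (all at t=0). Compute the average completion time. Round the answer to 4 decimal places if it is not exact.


SJF order (ascending): [2, 3, 6, 9, 10]
Completion times:
  Job 1: burst=2, C=2
  Job 2: burst=3, C=5
  Job 3: burst=6, C=11
  Job 4: burst=9, C=20
  Job 5: burst=10, C=30
Average completion = 68/5 = 13.6

13.6


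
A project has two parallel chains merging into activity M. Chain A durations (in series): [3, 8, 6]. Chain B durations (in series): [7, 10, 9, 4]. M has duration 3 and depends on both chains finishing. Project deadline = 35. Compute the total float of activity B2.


Forward pass: ES(B2) = sum of predecessors on chain B = 7
EF = ES + duration = 7 + 10 = 17
Backward pass: LF(M) = deadline = 35; LS(M) = 35 - 3 = 32
LF(B2) = LS(M) - sum(successors on chain B) = 32 - 13 = 19
LS = LF - duration = 19 - 10 = 9
Total float = LS - ES = 9 - 7 = 2

2


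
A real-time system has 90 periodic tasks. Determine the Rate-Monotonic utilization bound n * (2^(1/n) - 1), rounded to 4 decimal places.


Compute 2^(1/90) = 1.0077313692
Subtract 1: 1.0077313692 - 1 = 0.0077313692
Multiply by n: 90 * 0.0077313692 = 0.6958232280
Round to 4 dp: 0.6958

0.6958


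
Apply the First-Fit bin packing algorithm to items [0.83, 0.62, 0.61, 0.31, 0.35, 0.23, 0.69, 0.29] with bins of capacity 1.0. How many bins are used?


Place items sequentially using First-Fit:
  Item 0.83 -> new Bin 1
  Item 0.62 -> new Bin 2
  Item 0.61 -> new Bin 3
  Item 0.31 -> Bin 2 (now 0.93)
  Item 0.35 -> Bin 3 (now 0.96)
  Item 0.23 -> new Bin 4
  Item 0.69 -> Bin 4 (now 0.92)
  Item 0.29 -> new Bin 5
Total bins used = 5

5


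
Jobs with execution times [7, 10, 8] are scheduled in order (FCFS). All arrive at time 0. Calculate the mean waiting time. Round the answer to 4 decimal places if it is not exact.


FCFS order (as given): [7, 10, 8]
Waiting times:
  Job 1: wait = 0
  Job 2: wait = 7
  Job 3: wait = 17
Sum of waiting times = 24
Average waiting time = 24/3 = 8.0

8.0


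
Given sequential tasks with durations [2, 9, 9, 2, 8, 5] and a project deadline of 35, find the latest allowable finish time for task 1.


LF(activity 1) = deadline - sum of successor durations
Successors: activities 2 through 6 with durations [9, 9, 2, 8, 5]
Sum of successor durations = 33
LF = 35 - 33 = 2

2


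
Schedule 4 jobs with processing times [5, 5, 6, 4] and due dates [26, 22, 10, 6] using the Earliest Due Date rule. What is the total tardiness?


Sort by due date (EDD order): [(4, 6), (6, 10), (5, 22), (5, 26)]
Compute completion times and tardiness:
  Job 1: p=4, d=6, C=4, tardiness=max(0,4-6)=0
  Job 2: p=6, d=10, C=10, tardiness=max(0,10-10)=0
  Job 3: p=5, d=22, C=15, tardiness=max(0,15-22)=0
  Job 4: p=5, d=26, C=20, tardiness=max(0,20-26)=0
Total tardiness = 0

0


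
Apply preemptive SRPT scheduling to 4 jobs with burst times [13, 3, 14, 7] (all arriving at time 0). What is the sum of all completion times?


Since all jobs arrive at t=0, SRPT equals SPT ordering.
SPT order: [3, 7, 13, 14]
Completion times:
  Job 1: p=3, C=3
  Job 2: p=7, C=10
  Job 3: p=13, C=23
  Job 4: p=14, C=37
Total completion time = 3 + 10 + 23 + 37 = 73

73


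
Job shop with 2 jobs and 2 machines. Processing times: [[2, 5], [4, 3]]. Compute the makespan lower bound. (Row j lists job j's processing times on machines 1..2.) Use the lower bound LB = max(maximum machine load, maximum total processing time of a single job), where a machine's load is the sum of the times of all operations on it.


Machine loads:
  Machine 1: 2 + 4 = 6
  Machine 2: 5 + 3 = 8
Max machine load = 8
Job totals:
  Job 1: 7
  Job 2: 7
Max job total = 7
Lower bound = max(8, 7) = 8

8


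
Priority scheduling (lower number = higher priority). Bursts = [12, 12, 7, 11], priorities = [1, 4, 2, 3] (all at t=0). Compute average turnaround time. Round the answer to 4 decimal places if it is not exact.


Sort by priority (ascending = highest first):
Order: [(1, 12), (2, 7), (3, 11), (4, 12)]
Completion times:
  Priority 1, burst=12, C=12
  Priority 2, burst=7, C=19
  Priority 3, burst=11, C=30
  Priority 4, burst=12, C=42
Average turnaround = 103/4 = 25.75

25.75


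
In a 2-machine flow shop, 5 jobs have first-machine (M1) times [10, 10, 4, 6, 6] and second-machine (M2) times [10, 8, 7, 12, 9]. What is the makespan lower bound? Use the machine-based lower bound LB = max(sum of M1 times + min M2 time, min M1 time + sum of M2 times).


LB1 = sum(M1 times) + min(M2 times) = 36 + 7 = 43
LB2 = min(M1 times) + sum(M2 times) = 4 + 46 = 50
Lower bound = max(LB1, LB2) = max(43, 50) = 50

50


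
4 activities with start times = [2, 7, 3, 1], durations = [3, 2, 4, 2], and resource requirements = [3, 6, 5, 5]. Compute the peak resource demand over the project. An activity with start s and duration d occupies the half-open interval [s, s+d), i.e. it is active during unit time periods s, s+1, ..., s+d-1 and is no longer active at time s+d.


Each activity i is active on [start_i, start_i + duration_i).
Compute total resource usage per time slot:
  t=0: active resources = [], total = 0
  t=1: active resources = [5], total = 5
  t=2: active resources = [3, 5], total = 8
  t=3: active resources = [3, 5], total = 8
  t=4: active resources = [3, 5], total = 8
  t=5: active resources = [5], total = 5
  t=6: active resources = [5], total = 5
  t=7: active resources = [6], total = 6
  t=8: active resources = [6], total = 6
Peak resource demand = 8

8


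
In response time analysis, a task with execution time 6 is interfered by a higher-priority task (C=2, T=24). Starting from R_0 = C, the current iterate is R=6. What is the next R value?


R_next = C + ceil(R_prev / T_hp) * C_hp
ceil(6 / 24) = ceil(0.25) = 1
Interference = 1 * 2 = 2
R_next = 6 + 2 = 8

8


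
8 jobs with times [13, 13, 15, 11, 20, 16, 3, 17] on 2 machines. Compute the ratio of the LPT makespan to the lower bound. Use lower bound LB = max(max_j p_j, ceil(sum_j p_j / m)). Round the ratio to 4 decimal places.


LPT order: [20, 17, 16, 15, 13, 13, 11, 3]
Machine loads after assignment: [51, 57]
LPT makespan = 57
Lower bound = max(max_job, ceil(total/2)) = max(20, 54) = 54
Ratio = 57 / 54 = 1.0556

1.0556


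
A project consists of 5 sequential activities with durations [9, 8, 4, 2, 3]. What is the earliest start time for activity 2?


Activity 2 starts after activities 1 through 1 complete.
Predecessor durations: [9]
ES = 9 = 9

9


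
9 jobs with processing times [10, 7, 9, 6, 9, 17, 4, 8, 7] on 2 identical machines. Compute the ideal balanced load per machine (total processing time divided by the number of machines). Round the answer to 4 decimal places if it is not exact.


Total processing time = 10 + 7 + 9 + 6 + 9 + 17 + 4 + 8 + 7 = 77
Number of machines = 2
Ideal balanced load = 77 / 2 = 38.5

38.5


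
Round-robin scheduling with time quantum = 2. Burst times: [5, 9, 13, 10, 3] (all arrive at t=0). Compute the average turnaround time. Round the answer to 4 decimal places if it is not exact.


Time quantum = 2
Execution trace:
  J1 runs 2 units, time = 2
  J2 runs 2 units, time = 4
  J3 runs 2 units, time = 6
  J4 runs 2 units, time = 8
  J5 runs 2 units, time = 10
  J1 runs 2 units, time = 12
  J2 runs 2 units, time = 14
  J3 runs 2 units, time = 16
  J4 runs 2 units, time = 18
  J5 runs 1 units, time = 19
  J1 runs 1 units, time = 20
  J2 runs 2 units, time = 22
  J3 runs 2 units, time = 24
  J4 runs 2 units, time = 26
  J2 runs 2 units, time = 28
  J3 runs 2 units, time = 30
  J4 runs 2 units, time = 32
  J2 runs 1 units, time = 33
  J3 runs 2 units, time = 35
  J4 runs 2 units, time = 37
  J3 runs 2 units, time = 39
  J3 runs 1 units, time = 40
Finish times: [20, 33, 40, 37, 19]
Average turnaround = 149/5 = 29.8

29.8


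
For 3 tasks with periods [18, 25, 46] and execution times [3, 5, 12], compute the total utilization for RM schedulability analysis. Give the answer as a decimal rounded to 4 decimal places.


Compute individual utilizations (exact fractions):
  Task 1: C/T = 3/18 = 1/6 (approx. 0.1667)
  Task 2: C/T = 5/25 = 1/5 (approx. 0.2)
  Task 3: C/T = 12/46 = 6/23 (approx. 0.2609)
Total utilization U = 1/6 + 1/5 + 6/23 = 433/690
Rounded to 4 decimal places: U = 0.6275
RM (Liu & Layland) bound for 3 tasks = 0.779763; compare with U = 433/690 (approx. 0.627536)
U <= bound, so schedulable by RM sufficient condition.

0.6275


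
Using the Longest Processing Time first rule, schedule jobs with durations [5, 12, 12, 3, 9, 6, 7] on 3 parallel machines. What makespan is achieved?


Sort jobs in decreasing order (LPT): [12, 12, 9, 7, 6, 5, 3]
Assign each job to the least loaded machine:
  Machine 1: jobs [12, 6], load = 18
  Machine 2: jobs [12, 5], load = 17
  Machine 3: jobs [9, 7, 3], load = 19
Makespan = max load = 19

19


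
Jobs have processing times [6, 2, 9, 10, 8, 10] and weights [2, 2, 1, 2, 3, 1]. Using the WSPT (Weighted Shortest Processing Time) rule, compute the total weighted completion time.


Compute p/w ratios and sort ascending (WSPT): [(2, 2), (8, 3), (6, 2), (10, 2), (9, 1), (10, 1)]
Compute weighted completion times:
  Job (p=2,w=2): C=2, w*C=2*2=4
  Job (p=8,w=3): C=10, w*C=3*10=30
  Job (p=6,w=2): C=16, w*C=2*16=32
  Job (p=10,w=2): C=26, w*C=2*26=52
  Job (p=9,w=1): C=35, w*C=1*35=35
  Job (p=10,w=1): C=45, w*C=1*45=45
Total weighted completion time = 198

198


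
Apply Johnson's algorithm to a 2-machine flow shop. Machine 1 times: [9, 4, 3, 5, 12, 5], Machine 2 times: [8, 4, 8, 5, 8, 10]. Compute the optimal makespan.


Apply Johnson's rule:
  Group 1 (a <= b): [(3, 3, 8), (2, 4, 4), (4, 5, 5), (6, 5, 10)]
  Group 2 (a > b): [(1, 9, 8), (5, 12, 8)]
Optimal job order: [3, 2, 4, 6, 1, 5]
Schedule:
  Job 3: M1 done at 3, M2 done at 11
  Job 2: M1 done at 7, M2 done at 15
  Job 4: M1 done at 12, M2 done at 20
  Job 6: M1 done at 17, M2 done at 30
  Job 1: M1 done at 26, M2 done at 38
  Job 5: M1 done at 38, M2 done at 46
Makespan = 46

46
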